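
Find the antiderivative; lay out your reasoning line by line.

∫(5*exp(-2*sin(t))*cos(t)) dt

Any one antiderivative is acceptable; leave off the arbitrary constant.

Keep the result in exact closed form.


Step 1. Substitute u = sin(t), turning ∫(5*exp(-2*sin(t))*cos(t)) dt into ∫(5*exp(-2*u)) du: now ∫(5*exp(-2*u)) du.
Step 2. Evaluate the standard form: now -5*exp(-2*u)/2.
Step 3. Substitute back u = sin(t): now -5*exp(-2*sin(t))/2.
Answer: -5*exp(-2*sin(t))/2.


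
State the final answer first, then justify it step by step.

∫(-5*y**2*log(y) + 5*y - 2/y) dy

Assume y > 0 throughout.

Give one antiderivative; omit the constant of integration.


The answer is -5*y**3*log(y)/3 + 5*y**3/9 + 5*y**2/2 - 2*log(y).
Step 1. Rewrite: now ∫(-2/y) dy + ∫(5*y) dy + ∫(-5*y**2*log(y)) dy.
Step 2. Evaluate the standard form: now 5*y**2/2 + ∫(-2/y) dy + ∫(-5*y**2*log(y)) dy.
Step 3. Evaluate the standard form [assuming y > 0]: now 5*y**2/2 - 2*log(y) + ∫(-5*y**2*log(y)) dy.
Step 4. Integrate ∫(-5*y**2*log(y)) dy by parts with u = log(y), dv = (-5*y**2) dy, so v = -5*y**3/3 [assuming y > 0]: now -5*y**3*log(y)/3 + 5*y**2/2 - 2*log(y) + ∫(5*y**2/3) dy.
Step 5. Evaluate the standard form: now -5*y**3*log(y)/3 + 5*y**3/9 + 5*y**2/2 - 2*log(y).
Answer: -5*y**3*log(y)/3 + 5*y**3/9 + 5*y**2/2 - 2*log(y).


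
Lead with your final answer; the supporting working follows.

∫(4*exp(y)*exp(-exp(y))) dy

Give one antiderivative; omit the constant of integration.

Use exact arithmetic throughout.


The answer is -4*exp(-exp(y)).
Step 1. Substitute u = exp(y), turning ∫(4*exp(y)*exp(-exp(y))) dy into ∫(4*exp(-u)) du: now ∫(4*exp(-u)) du.
Step 2. Evaluate the standard form: now -4*exp(-u).
Step 3. Substitute back u = exp(y): now -4*exp(-exp(y)).
Answer: -4*exp(-exp(y)).


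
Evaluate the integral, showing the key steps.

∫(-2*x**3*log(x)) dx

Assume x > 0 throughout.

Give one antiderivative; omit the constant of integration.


Step 1. Integrate ∫(-2*x**3*log(x)) dx by parts with u = log(x), dv = (-2*x**3) dx, so v = -x**4/2 [assuming x > 0]: now -x**4*log(x)/2 + ∫(x**3/2) dx.
Step 2. Evaluate the standard form: now -x**4*log(x)/2 + x**4/8.
Answer: -x**4*log(x)/2 + x**4/8.


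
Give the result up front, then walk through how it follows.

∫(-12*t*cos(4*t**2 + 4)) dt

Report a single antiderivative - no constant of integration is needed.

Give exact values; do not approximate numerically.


The answer is -3*sin(4*t**2 + 4)/2.
Step 1. Substitute u = t**2 + 1, turning ∫(-12*t*cos(4*t**2 + 4)) dt into ∫(-6*cos(4*u)) du: now ∫(-6*cos(4*u)) du.
Step 2. Evaluate the standard form: now -3*sin(4*u)/2.
Step 3. Substitute back u = t**2 + 1: now -3*sin(4*t**2 + 4)/2.
Answer: -3*sin(4*t**2 + 4)/2.


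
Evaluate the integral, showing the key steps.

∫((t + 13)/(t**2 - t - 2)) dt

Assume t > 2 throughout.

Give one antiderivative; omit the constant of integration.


Step 1. Decompose ∫((t + 13)/(t**2 - t - 2)) dt by partial fractions, (t + 13)/(t**2 - t - 2) = -4/(t + 1) + 5/(t - 2): now ∫(5/(t - 2)) dt + ∫(-4/(t + 1)) dt.
Step 2. Evaluate the standard form [assuming t > -1]: now -4*log(t + 1) + ∫(5/(t - 2)) dt.
Step 3. Evaluate the standard form [assuming t > 2]: now 5*log(t - 2) - 4*log(t + 1).
Answer: 5*log(t - 2) - 4*log(t + 1).


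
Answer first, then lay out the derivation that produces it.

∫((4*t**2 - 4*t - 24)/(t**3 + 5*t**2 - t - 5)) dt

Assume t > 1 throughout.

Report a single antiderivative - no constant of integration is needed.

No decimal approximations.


The answer is -2*log(t - 1) + 2*log(t + 1) + 4*log(t + 5).
Step 1. Decompose ∫((4*t**2 - 4*t - 24)/(t**3 + 5*t**2 - t - 5)) dt by partial fractions, (4*t**2 - 4*t - 24)/(t**3 + 5*t**2 - t - 5) = 4/(t + 5) + 2/(t + 1) - 2/(t - 1): now ∫(-2/(t - 1)) dt + ∫(2/(t + 1)) dt + ∫(4/(t + 5)) dt.
Step 2. Evaluate the standard form [assuming t > -5]: now 4*log(t + 5) + ∫(-2/(t - 1)) dt + ∫(2/(t + 1)) dt.
Step 3. Evaluate the standard form [assuming t > -1]: now 2*log(t + 1) + 4*log(t + 5) + ∫(-2/(t - 1)) dt.
Step 4. Evaluate the standard form [assuming t > 1]: now -2*log(t - 1) + 2*log(t + 1) + 4*log(t + 5).
Answer: -2*log(t - 1) + 2*log(t + 1) + 4*log(t + 5).


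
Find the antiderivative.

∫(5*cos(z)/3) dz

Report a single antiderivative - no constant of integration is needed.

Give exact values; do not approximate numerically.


Answer: 5*sin(z)/3.


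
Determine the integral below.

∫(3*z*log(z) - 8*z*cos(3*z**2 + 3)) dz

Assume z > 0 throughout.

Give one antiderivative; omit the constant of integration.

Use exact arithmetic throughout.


Answer: 3*z**2*log(z)/2 - 3*z**2/4 - 4*sin(3*z**2 + 3)/3.


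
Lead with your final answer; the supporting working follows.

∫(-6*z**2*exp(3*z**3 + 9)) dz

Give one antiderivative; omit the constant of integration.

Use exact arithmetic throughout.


The answer is -2*exp(3*z**3 + 9)/3.
Step 1. Substitute u = z**3 + 3, turning ∫(-6*z**2*exp(3*z**3 + 9)) dz into ∫(-2*exp(3*u)) du: now ∫(-2*exp(3*u)) du.
Step 2. Evaluate the standard form: now -2*exp(3*u)/3.
Step 3. Substitute back u = z**3 + 3: now -2*exp(3*z**3 + 9)/3.
Answer: -2*exp(3*z**3 + 9)/3.


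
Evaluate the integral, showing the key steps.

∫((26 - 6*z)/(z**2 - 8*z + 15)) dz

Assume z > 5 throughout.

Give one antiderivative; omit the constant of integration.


Step 1. Decompose ∫((26 - 6*z)/(z**2 - 8*z + 15)) dz by partial fractions, (26 - 6*z)/(z**2 - 8*z + 15) = -4/(z - 3) - 2/(z - 5): now ∫(-2/(z - 5)) dz + ∫(-4/(z - 3)) dz.
Step 2. Evaluate the standard form [assuming z > 5]: now -2*log(z - 5) + ∫(-4/(z - 3)) dz.
Step 3. Evaluate the standard form [assuming z > 3]: now -2*log(z - 5) - 4*log(z - 3).
Answer: -2*log(z - 5) - 4*log(z - 3).


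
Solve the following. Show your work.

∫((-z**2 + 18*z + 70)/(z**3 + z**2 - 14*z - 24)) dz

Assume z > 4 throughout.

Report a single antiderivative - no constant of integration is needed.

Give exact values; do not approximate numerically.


Step 1. Decompose ∫((-z**2 + 18*z + 70)/(z**3 + z**2 - 14*z - 24)) dz by partial fractions, (-z**2 + 18*z + 70)/(z**3 + z**2 - 14*z - 24) = 1/(z + 3) - 5/(z + 2) + 3/(z - 4): now ∫(3/(z - 4)) dz + ∫(-5/(z + 2)) dz + ∫(1/(z + 3)) dz.
Step 2. Evaluate the standard form [assuming z > 4]: now 3*log(z - 4) + ∫(-5/(z + 2)) dz + ∫(1/(z + 3)) dz.
Step 3. Evaluate the standard form [assuming z > -3]: now 3*log(z - 4) + log(z + 3) + ∫(-5/(z + 2)) dz.
Step 4. Evaluate the standard form [assuming z > -2]: now 3*log(z - 4) - 5*log(z + 2) + log(z + 3).
Answer: 3*log(z - 4) - 5*log(z + 2) + log(z + 3).


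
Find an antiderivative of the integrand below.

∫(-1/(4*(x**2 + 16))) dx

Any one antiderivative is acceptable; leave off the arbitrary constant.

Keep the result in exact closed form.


Answer: -atan(x/4)/16.


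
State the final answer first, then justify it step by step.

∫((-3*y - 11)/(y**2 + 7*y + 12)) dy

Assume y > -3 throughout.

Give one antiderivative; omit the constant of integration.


The answer is -2*log(y + 3) - log(y + 4).
Step 1. Decompose ∫((-3*y - 11)/(y**2 + 7*y + 12)) dy by partial fractions, (-3*y - 11)/(y**2 + 7*y + 12) = -1/(y + 4) - 2/(y + 3): now ∫(-2/(y + 3)) dy + ∫(-1/(y + 4)) dy.
Step 2. Evaluate the standard form [assuming y > -3]: now -2*log(y + 3) + ∫(-1/(y + 4)) dy.
Step 3. Evaluate the standard form [assuming y > -4]: now -2*log(y + 3) - log(y + 4).
Answer: -2*log(y + 3) - log(y + 4).


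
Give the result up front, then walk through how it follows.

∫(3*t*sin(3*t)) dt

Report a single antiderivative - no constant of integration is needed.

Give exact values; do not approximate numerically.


The answer is -t*cos(3*t) + sin(3*t)/3.
Step 1. Integrate ∫(3*t*sin(3*t)) dt by parts with u = t, dv = (3*sin(3*t)) dt, so v = -cos(3*t): now -t*cos(3*t) + ∫(cos(3*t)) dt.
Step 2. Evaluate the standard form: now -t*cos(3*t) + sin(3*t)/3.
Answer: -t*cos(3*t) + sin(3*t)/3.


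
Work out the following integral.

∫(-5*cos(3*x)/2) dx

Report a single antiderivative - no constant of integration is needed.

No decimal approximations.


Answer: -5*sin(3*x)/6.


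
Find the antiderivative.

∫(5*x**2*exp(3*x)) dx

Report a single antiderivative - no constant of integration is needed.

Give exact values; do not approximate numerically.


Answer: 5*x**2*exp(3*x)/3 - 10*x*exp(3*x)/9 + 10*exp(3*x)/27.


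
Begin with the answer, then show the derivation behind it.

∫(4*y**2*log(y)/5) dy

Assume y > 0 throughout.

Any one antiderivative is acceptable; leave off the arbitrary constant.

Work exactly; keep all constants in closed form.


The answer is 4*y**3*log(y)/15 - 4*y**3/45.
Step 1. Integrate ∫(4*y**2*log(y)/5) dy by parts with u = log(y), dv = (4*y**2/5) dy, so v = 4*y**3/15 [assuming y > 0]: now 4*y**3*log(y)/15 + ∫(-4*y**2/15) dy.
Step 2. Evaluate the standard form: now 4*y**3*log(y)/15 - 4*y**3/45.
Answer: 4*y**3*log(y)/15 - 4*y**3/45.


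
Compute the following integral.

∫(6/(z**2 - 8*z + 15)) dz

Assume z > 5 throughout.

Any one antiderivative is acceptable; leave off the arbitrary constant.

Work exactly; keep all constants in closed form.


Answer: 3*log(z - 5) - 3*log(z - 3).


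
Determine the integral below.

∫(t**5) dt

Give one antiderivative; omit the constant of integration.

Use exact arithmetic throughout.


Answer: t**6/6.


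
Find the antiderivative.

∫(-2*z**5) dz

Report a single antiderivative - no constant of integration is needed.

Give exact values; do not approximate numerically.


Answer: -z**6/3.


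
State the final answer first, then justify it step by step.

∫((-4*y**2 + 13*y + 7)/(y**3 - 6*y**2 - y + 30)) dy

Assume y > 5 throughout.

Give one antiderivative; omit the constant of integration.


The answer is -2*log(y - 5) - log(y - 3) - log(y + 2).
Step 1. Decompose ∫((-4*y**2 + 13*y + 7)/(y**3 - 6*y**2 - y + 30)) dy by partial fractions, (-4*y**2 + 13*y + 7)/(y**3 - 6*y**2 - y + 30) = -1/(y + 2) - 1/(y - 3) - 2/(y - 5): now ∫(-2/(y - 5)) dy + ∫(-1/(y - 3)) dy + ∫(-1/(y + 2)) dy.
Step 2. Evaluate the standard form [assuming y > 3]: now -log(y - 3) + ∫(-2/(y - 5)) dy + ∫(-1/(y + 2)) dy.
Step 3. Evaluate the standard form [assuming y > -2]: now -log(y - 3) - log(y + 2) + ∫(-2/(y - 5)) dy.
Step 4. Evaluate the standard form [assuming y > 5]: now -2*log(y - 5) - log(y - 3) - log(y + 2).
Answer: -2*log(y - 5) - log(y - 3) - log(y + 2).


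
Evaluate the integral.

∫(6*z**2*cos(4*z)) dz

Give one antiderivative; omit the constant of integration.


Answer: 3*z**2*sin(4*z)/2 + 3*z*cos(4*z)/4 - 3*sin(4*z)/16.


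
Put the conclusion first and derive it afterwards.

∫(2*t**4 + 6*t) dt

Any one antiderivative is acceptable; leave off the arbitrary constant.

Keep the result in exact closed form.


The answer is 2*t**5/5 + 3*t**2.
Step 1. Rewrite: now ∫(6*t) dt + ∫(2*t**4) dt.
Step 2. Evaluate the standard form: now 2*t**5/5 + ∫(6*t) dt.
Step 3. Evaluate the standard form: now 2*t**5/5 + 3*t**2.
Answer: 2*t**5/5 + 3*t**2.


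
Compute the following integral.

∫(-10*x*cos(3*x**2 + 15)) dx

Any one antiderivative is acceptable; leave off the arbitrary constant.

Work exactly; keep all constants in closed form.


Answer: -5*sin(3*x**2 + 15)/3.


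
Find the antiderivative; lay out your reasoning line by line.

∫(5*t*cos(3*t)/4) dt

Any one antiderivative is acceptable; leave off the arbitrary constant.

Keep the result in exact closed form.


Step 1. Integrate ∫(5*t*cos(3*t)/4) dt by parts with u = t, dv = (5*cos(3*t)/4) dt, so v = 5*sin(3*t)/12: now 5*t*sin(3*t)/12 + ∫(-5*sin(3*t)/12) dt.
Step 2. Evaluate the standard form: now 5*t*sin(3*t)/12 + 5*cos(3*t)/36.
Answer: 5*t*sin(3*t)/12 + 5*cos(3*t)/36.


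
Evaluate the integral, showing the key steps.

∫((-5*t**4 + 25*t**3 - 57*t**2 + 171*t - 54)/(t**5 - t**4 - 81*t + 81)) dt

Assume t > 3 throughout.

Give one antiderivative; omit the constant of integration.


Step 1. Decompose ∫((-5*t**4 + 25*t**3 - 57*t**2 + 171*t - 54)/(t**5 - t**4 - 81*t + 81)) dt by partial fractions, (-5*t**4 + 25*t**3 - 57*t**2 + 171*t - 54)/(t**5 - t**4 - 81*t + 81) = 3/(t**2 + 9) - 5/(t + 3) - 1/(t - 1) + 1/(t - 3): now ∫(1/(t - 3)) dt + ∫(-1/(t - 1)) dt + ∫(-5/(t + 3)) dt + ∫(3/(t**2 + 9)) dt.
Step 2. Evaluate the standard form [assuming t > 3]: now log(t - 3) + ∫(-1/(t - 1)) dt + ∫(-5/(t + 3)) dt + ∫(3/(t**2 + 9)) dt.
Step 3. Evaluate the standard form [assuming t > -3]: now log(t - 3) - 5*log(t + 3) + ∫(-1/(t - 1)) dt + ∫(3/(t**2 + 9)) dt.
Step 4. Evaluate the standard form [assuming t > 1]: now log(t - 3) - log(t - 1) - 5*log(t + 3) + ∫(3/(t**2 + 9)) dt.
Step 5. Evaluate the standard form: now log(t - 3) - log(t - 1) - 5*log(t + 3) + atan(t/3).
Answer: log(t - 3) - log(t - 1) - 5*log(t + 3) + atan(t/3).


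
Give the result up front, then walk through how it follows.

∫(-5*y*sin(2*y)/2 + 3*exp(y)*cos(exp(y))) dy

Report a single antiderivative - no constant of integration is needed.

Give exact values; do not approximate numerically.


The answer is 5*y*cos(2*y)/4 - 5*sin(2*y)/8 + 3*sin(exp(y)).
Step 1. Rewrite: now ∫(-5*y*sin(2*y)/2) dy + ∫(3*exp(y)*cos(exp(y))) dy.
Step 2. Integrate ∫(-5*y*sin(2*y)/2) dy by parts with u = y, dv = (-5*sin(2*y)/2) dy, so v = 5*cos(2*y)/4: now 5*y*cos(2*y)/4 + ∫(3*exp(y)*cos(exp(y))) dy + ∫(-5*cos(2*y)/4) dy.
Step 3. Evaluate the standard form: now 5*y*cos(2*y)/4 - 5*sin(2*y)/8 + ∫(3*exp(y)*cos(exp(y))) dy.
Step 4. Substitute u = exp(y), turning ∫(3*exp(y)*cos(exp(y))) dy into ∫(3*cos(u)) du: now 5*y*cos(2*y)/4 - 5*sin(2*y)/8 + ∫(3*cos(u)) du.
Step 5. Evaluate the standard form: now 5*y*cos(2*y)/4 + 3*sin(u) - 5*sin(2*y)/8.
Step 6. Substitute back u = exp(y): now 5*y*cos(2*y)/4 - 5*sin(2*y)/8 + 3*sin(exp(y)).
Answer: 5*y*cos(2*y)/4 - 5*sin(2*y)/8 + 3*sin(exp(y)).


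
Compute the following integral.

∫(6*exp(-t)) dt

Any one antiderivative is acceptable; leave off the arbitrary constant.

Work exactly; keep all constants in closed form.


Answer: -6*exp(-t).


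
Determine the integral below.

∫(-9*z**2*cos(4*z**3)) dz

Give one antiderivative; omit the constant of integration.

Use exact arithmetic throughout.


Answer: -3*sin(4*z**3)/4.


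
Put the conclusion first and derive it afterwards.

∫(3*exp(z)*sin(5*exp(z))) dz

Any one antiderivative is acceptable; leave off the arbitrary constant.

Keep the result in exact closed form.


The answer is -3*cos(5*exp(z))/5.
Step 1. Substitute u = exp(z), turning ∫(3*exp(z)*sin(5*exp(z))) dz into ∫(3*sin(5*u)) du: now ∫(3*sin(5*u)) du.
Step 2. Evaluate the standard form: now -3*cos(5*u)/5.
Step 3. Substitute back u = exp(z): now -3*cos(5*exp(z))/5.
Answer: -3*cos(5*exp(z))/5.


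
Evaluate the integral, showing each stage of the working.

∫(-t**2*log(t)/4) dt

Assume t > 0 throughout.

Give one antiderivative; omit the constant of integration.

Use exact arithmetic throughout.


Step 1. Integrate ∫(-t**2*log(t)/4) dt by parts with u = log(t), dv = (-t**2/4) dt, so v = -t**3/12 [assuming t > 0]: now -t**3*log(t)/12 + ∫(t**2/12) dt.
Step 2. Evaluate the standard form: now -t**3*log(t)/12 + t**3/36.
Answer: -t**3*log(t)/12 + t**3/36.


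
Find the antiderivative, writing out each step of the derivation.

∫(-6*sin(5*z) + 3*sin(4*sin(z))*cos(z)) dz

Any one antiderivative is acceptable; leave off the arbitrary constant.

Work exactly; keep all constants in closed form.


Step 1. Rewrite: now ∫(3*sin(4*sin(z))*cos(z)) dz + ∫(-6*sin(5*z)) dz.
Step 2. Substitute u = sin(z), turning ∫(3*sin(4*sin(z))*cos(z)) dz into ∫(3*sin(4*u)) du: now ∫(3*sin(4*u)) du + ∫(-6*sin(5*z)) dz.
Step 3. Evaluate the standard form: now -3*cos(4*u)/4 + ∫(-6*sin(5*z)) dz.
Step 4. Substitute back u = sin(z): now -3*cos(4*sin(z))/4 + ∫(-6*sin(5*z)) dz.
Step 5. Evaluate the standard form: now 6*cos(5*z)/5 - 3*cos(4*sin(z))/4.
Answer: 6*cos(5*z)/5 - 3*cos(4*sin(z))/4.


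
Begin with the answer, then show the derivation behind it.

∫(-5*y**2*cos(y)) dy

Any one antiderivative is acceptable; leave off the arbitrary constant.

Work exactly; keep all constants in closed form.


The answer is -5*y**2*sin(y) - 10*y*cos(y) + 10*sin(y).
Step 1. Integrate ∫(-5*y**2*cos(y)) dy by parts with u = y**2, dv = (-5*cos(y)) dy, so v = -5*sin(y): now -5*y**2*sin(y) + ∫(10*y*sin(y)) dy.
Step 2. Integrate ∫(10*y*sin(y)) dy by parts with u = y, dv = (10*sin(y)) dy, so v = -10*cos(y): now -5*y**2*sin(y) - 10*y*cos(y) + ∫(10*cos(y)) dy.
Step 3. Evaluate the standard form: now -5*y**2*sin(y) - 10*y*cos(y) + 10*sin(y).
Answer: -5*y**2*sin(y) - 10*y*cos(y) + 10*sin(y).


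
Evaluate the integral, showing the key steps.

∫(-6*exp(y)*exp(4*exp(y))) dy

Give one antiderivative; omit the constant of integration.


Step 1. Substitute u = exp(y), turning ∫(-6*exp(y)*exp(4*exp(y))) dy into ∫(-6*exp(4*u)) du: now ∫(-6*exp(4*u)) du.
Step 2. Evaluate the standard form: now -3*exp(4*u)/2.
Step 3. Substitute back u = exp(y): now -3*exp(4*exp(y))/2.
Answer: -3*exp(4*exp(y))/2.


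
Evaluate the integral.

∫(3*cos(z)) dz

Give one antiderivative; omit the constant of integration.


Answer: 3*sin(z).


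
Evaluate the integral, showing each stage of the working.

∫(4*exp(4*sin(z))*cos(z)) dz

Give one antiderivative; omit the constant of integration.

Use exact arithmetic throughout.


Step 1. Substitute u = sin(z), turning ∫(4*exp(4*sin(z))*cos(z)) dz into ∫(4*exp(4*u)) du: now ∫(4*exp(4*u)) du.
Step 2. Evaluate the standard form: now exp(4*u).
Step 3. Substitute back u = sin(z): now exp(4*sin(z)).
Answer: exp(4*sin(z)).


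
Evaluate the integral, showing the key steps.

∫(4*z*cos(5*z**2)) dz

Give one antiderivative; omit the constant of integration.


Step 1. Substitute u = z**2, turning ∫(4*z*cos(5*z**2)) dz into ∫(2*cos(5*u)) du: now ∫(2*cos(5*u)) du.
Step 2. Evaluate the standard form: now 2*sin(5*u)/5.
Step 3. Substitute back u = z**2: now 2*sin(5*z**2)/5.
Answer: 2*sin(5*z**2)/5.


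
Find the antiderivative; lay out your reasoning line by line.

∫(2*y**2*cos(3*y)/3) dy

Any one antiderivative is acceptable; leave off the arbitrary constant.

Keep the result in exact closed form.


Step 1. Integrate ∫(2*y**2*cos(3*y)/3) dy by parts with u = y**2, dv = (2*cos(3*y)/3) dy, so v = 2*sin(3*y)/9: now 2*y**2*sin(3*y)/9 + ∫(-4*y*sin(3*y)/9) dy.
Step 2. Integrate ∫(-4*y*sin(3*y)/9) dy by parts with u = y, dv = (-4*sin(3*y)/9) dy, so v = 4*cos(3*y)/27: now 2*y**2*sin(3*y)/9 + 4*y*cos(3*y)/27 + ∫(-4*cos(3*y)/27) dy.
Step 3. Evaluate the standard form: now 2*y**2*sin(3*y)/9 + 4*y*cos(3*y)/27 - 4*sin(3*y)/81.
Answer: 2*y**2*sin(3*y)/9 + 4*y*cos(3*y)/27 - 4*sin(3*y)/81.


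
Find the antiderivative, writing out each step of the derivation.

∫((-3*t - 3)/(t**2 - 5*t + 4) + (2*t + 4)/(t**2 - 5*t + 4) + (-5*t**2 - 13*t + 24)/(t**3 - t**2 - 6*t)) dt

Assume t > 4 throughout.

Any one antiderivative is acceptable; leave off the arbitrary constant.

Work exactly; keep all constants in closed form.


Step 1. Rewrite: now ∫((-3*t - 3)/(t**2 - 5*t + 4)) dt + ∫((2*t + 4)/(t**2 - 5*t + 4)) dt + ∫((-5*t**2 - 13*t + 24)/(t**3 - t**2 - 6*t)) dt.
Step 2. Decompose ∫((2*t + 4)/(t**2 - 5*t + 4)) dt by partial fractions, (2*t + 4)/(t**2 - 5*t + 4) = -2/(t - 1) + 4/(t - 4): now ∫((-3*t - 3)/(t**2 - 5*t + 4)) dt + ∫((-5*t**2 - 13*t + 24)/(t**3 - t**2 - 6*t)) dt + ∫(4/(t - 4)) dt + ∫(-2/(t - 1)) dt.
Step 3. Evaluate the standard form [assuming t > 4]: now 4*log(t - 4) + ∫((-3*t - 3)/(t**2 - 5*t + 4)) dt + ∫((-5*t**2 - 13*t + 24)/(t**3 - t**2 - 6*t)) dt + ∫(-2/(t - 1)) dt.
Step 4. Evaluate the standard form [assuming t > 1]: now 4*log(t - 4) - 2*log(t - 1) + ∫((-3*t - 3)/(t**2 - 5*t + 4)) dt + ∫((-5*t**2 - 13*t + 24)/(t**3 - t**2 - 6*t)) dt.
Step 5. Decompose ∫((-5*t**2 - 13*t + 24)/(t**3 - t**2 - 6*t)) dt by partial fractions, (-5*t**2 - 13*t + 24)/(t**3 - t**2 - 6*t) = 3/(t + 2) - 4/(t - 3) - 4/t: now 4*log(t - 4) - 2*log(t - 1) + ∫(-4/t) dt + ∫((-3*t - 3)/(t**2 - 5*t + 4)) dt + ∫(-4/(t - 3)) dt + ∫(3/(t + 2)) dt.
Step 6. Evaluate the standard form [assuming t > -2]: now 4*log(t - 4) - 2*log(t - 1) + 3*log(t + 2) + ∫(-4/t) dt + ∫((-3*t - 3)/(t**2 - 5*t + 4)) dt + ∫(-4/(t - 3)) dt.
Step 7. Evaluate the standard form [assuming t > 3]: now 4*log(t - 4) - 4*log(t - 3) - 2*log(t - 1) + 3*log(t + 2) + ∫(-4/t) dt + ∫((-3*t - 3)/(t**2 - 5*t + 4)) dt.
Step 8. Evaluate the standard form [assuming t > 0]: now -4*log(t) + 4*log(t - 4) - 4*log(t - 3) - 2*log(t - 1) + 3*log(t + 2) + ∫((-3*t - 3)/(t**2 - 5*t + 4)) dt.
Step 9. Decompose ∫((-3*t - 3)/(t**2 - 5*t + 4)) dt by partial fractions, (-3*t - 3)/(t**2 - 5*t + 4) = 2/(t - 1) - 5/(t - 4): now -4*log(t) + 4*log(t - 4) - 4*log(t - 3) - 2*log(t - 1) + 3*log(t + 2) + ∫(-5/(t - 4)) dt + ∫(2/(t - 1)) dt.
Step 10. Evaluate the standard form [assuming t > 1]: now -4*log(t) + 4*log(t - 4) - 4*log(t - 3) + 3*log(t + 2) + ∫(-5/(t - 4)) dt.
Step 11. Evaluate the standard form [assuming t > 4]: now -4*log(t) - log(t - 4) - 4*log(t - 3) + 3*log(t + 2).
Answer: -4*log(t) - log(t - 4) - 4*log(t - 3) + 3*log(t + 2).


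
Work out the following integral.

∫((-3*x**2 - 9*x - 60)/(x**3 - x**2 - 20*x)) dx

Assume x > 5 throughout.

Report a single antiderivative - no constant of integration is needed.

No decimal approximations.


Answer: 3*log(x) - 4*log(x - 5) - 2*log(x + 4).


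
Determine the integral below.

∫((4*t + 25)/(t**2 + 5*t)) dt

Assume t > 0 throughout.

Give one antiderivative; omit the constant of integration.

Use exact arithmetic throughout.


Answer: 5*log(t) - log(t + 5).


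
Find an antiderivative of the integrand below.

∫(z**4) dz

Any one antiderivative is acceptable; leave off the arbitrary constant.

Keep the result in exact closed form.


Answer: z**5/5.


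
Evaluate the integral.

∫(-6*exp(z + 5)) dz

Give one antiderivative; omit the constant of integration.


Answer: -6*exp(z + 5).


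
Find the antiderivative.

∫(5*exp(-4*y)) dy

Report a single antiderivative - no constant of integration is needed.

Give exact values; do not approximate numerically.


Answer: -5*exp(-4*y)/4.


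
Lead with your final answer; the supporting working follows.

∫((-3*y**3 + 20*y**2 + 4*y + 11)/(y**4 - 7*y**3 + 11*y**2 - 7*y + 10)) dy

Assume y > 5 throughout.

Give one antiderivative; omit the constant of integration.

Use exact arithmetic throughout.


The answer is 2*log(y - 5) - 5*log(y - 2) - atan(y).
Step 1. Decompose ∫((-3*y**3 + 20*y**2 + 4*y + 11)/(y**4 - 7*y**3 + 11*y**2 - 7*y + 10)) dy by partial fractions, (-3*y**3 + 20*y**2 + 4*y + 11)/(y**4 - 7*y**3 + 11*y**2 - 7*y + 10) = -1/(y**2 + 1) - 5/(y - 2) + 2/(y - 5): now ∫(2/(y - 5)) dy + ∫(-5/(y - 2)) dy + ∫(-1/(y**2 + 1)) dy.
Step 2. Evaluate the standard form [assuming y > 2]: now -5*log(y - 2) + ∫(2/(y - 5)) dy + ∫(-1/(y**2 + 1)) dy.
Step 3. Evaluate the standard form [assuming y > 5]: now 2*log(y - 5) - 5*log(y - 2) + ∫(-1/(y**2 + 1)) dy.
Step 4. Evaluate the standard form: now 2*log(y - 5) - 5*log(y - 2) - atan(y).
Answer: 2*log(y - 5) - 5*log(y - 2) - atan(y).


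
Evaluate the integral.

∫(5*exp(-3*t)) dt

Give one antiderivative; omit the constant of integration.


Answer: -5*exp(-3*t)/3.


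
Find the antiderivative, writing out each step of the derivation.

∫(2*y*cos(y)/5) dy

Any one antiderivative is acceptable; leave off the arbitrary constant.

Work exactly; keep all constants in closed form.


Step 1. Integrate ∫(2*y*cos(y)/5) dy by parts with u = y, dv = (2*cos(y)/5) dy, so v = 2*sin(y)/5: now 2*y*sin(y)/5 + ∫(-2*sin(y)/5) dy.
Step 2. Evaluate the standard form: now 2*y*sin(y)/5 + 2*cos(y)/5.
Answer: 2*y*sin(y)/5 + 2*cos(y)/5.


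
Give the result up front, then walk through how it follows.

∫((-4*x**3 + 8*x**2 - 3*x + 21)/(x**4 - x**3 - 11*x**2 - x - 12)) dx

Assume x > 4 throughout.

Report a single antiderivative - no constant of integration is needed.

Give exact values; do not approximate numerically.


The answer is -log(x - 4) - 3*log(x + 3) - atan(x).
Step 1. Decompose ∫((-4*x**3 + 8*x**2 - 3*x + 21)/(x**4 - x**3 - 11*x**2 - x - 12)) dx by partial fractions, (-4*x**3 + 8*x**2 - 3*x + 21)/(x**4 - x**3 - 11*x**2 - x - 12) = -1/(x**2 + 1) - 3/(x + 3) - 1/(x - 4): now ∫(-1/(x - 4)) dx + ∫(-3/(x + 3)) dx + ∫(-1/(x**2 + 1)) dx.
Step 2. Evaluate the standard form [assuming x > 4]: now -log(x - 4) + ∫(-3/(x + 3)) dx + ∫(-1/(x**2 + 1)) dx.
Step 3. Evaluate the standard form [assuming x > -3]: now -log(x - 4) - 3*log(x + 3) + ∫(-1/(x**2 + 1)) dx.
Step 4. Evaluate the standard form: now -log(x - 4) - 3*log(x + 3) - atan(x).
Answer: -log(x - 4) - 3*log(x + 3) - atan(x).


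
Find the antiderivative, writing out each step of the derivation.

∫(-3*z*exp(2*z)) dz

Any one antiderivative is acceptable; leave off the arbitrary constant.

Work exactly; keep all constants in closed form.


Step 1. Integrate ∫(-3*z*exp(2*z)) dz by parts with u = z, dv = (-3*exp(2*z)) dz, so v = -3*exp(2*z)/2: now -3*z*exp(2*z)/2 + ∫(3*exp(2*z)/2) dz.
Step 2. Evaluate the standard form: now -3*z*exp(2*z)/2 + 3*exp(2*z)/4.
Answer: -3*z*exp(2*z)/2 + 3*exp(2*z)/4.


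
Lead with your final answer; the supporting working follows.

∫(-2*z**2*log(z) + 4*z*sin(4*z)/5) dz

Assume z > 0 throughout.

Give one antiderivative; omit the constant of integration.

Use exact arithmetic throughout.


The answer is -2*z**3*log(z)/3 + 2*z**3/9 - z*cos(4*z)/5 + sin(4*z)/20.
Step 1. Rewrite: now ∫(4*z*sin(4*z)/5) dz + ∫(-2*z**2*log(z)) dz.
Step 2. Integrate ∫(4*z*sin(4*z)/5) dz by parts with u = z, dv = (4*sin(4*z)/5) dz, so v = -cos(4*z)/5: now -z*cos(4*z)/5 + ∫(-2*z**2*log(z)) dz + ∫(cos(4*z)/5) dz.
Step 3. Evaluate the standard form: now -z*cos(4*z)/5 + sin(4*z)/20 + ∫(-2*z**2*log(z)) dz.
Step 4. Integrate ∫(-2*z**2*log(z)) dz by parts with u = log(z), dv = (-2*z**2) dz, so v = -2*z**3/3 [assuming z > 0]: now -2*z**3*log(z)/3 - z*cos(4*z)/5 + sin(4*z)/20 + ∫(2*z**2/3) dz.
Step 5. Evaluate the standard form: now -2*z**3*log(z)/3 + 2*z**3/9 - z*cos(4*z)/5 + sin(4*z)/20.
Answer: -2*z**3*log(z)/3 + 2*z**3/9 - z*cos(4*z)/5 + sin(4*z)/20.


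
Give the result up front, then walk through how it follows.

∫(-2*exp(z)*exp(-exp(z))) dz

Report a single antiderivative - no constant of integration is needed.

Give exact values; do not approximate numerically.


The answer is 2*exp(-exp(z)).
Step 1. Substitute u = exp(z), turning ∫(-2*exp(z)*exp(-exp(z))) dz into ∫(-2*exp(-u)) du: now ∫(-2*exp(-u)) du.
Step 2. Evaluate the standard form: now 2*exp(-u).
Step 3. Substitute back u = exp(z): now 2*exp(-exp(z)).
Answer: 2*exp(-exp(z)).


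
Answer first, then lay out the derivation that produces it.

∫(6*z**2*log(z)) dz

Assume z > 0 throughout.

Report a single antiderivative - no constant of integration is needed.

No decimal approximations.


The answer is 2*z**3*log(z) - 2*z**3/3.
Step 1. Integrate ∫(6*z**2*log(z)) dz by parts with u = log(z), dv = (6*z**2) dz, so v = 2*z**3 [assuming z > 0]: now 2*z**3*log(z) + ∫(-2*z**2) dz.
Step 2. Evaluate the standard form: now 2*z**3*log(z) - 2*z**3/3.
Answer: 2*z**3*log(z) - 2*z**3/3.


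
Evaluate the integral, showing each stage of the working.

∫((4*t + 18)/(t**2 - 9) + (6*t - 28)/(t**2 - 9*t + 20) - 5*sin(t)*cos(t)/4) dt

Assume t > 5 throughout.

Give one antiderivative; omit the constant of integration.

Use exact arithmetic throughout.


Step 1. Rewrite: now ∫((4*t + 18)/(t**2 - 9)) dt + ∫((6*t - 28)/(t**2 - 9*t + 20)) dt + ∫(-5*sin(t)*cos(t)/4) dt.
Step 2. Decompose ∫((6*t - 28)/(t**2 - 9*t + 20)) dt by partial fractions, (6*t - 28)/(t**2 - 9*t + 20) = 4/(t - 4) + 2/(t - 5): now ∫((4*t + 18)/(t**2 - 9)) dt + ∫(-5*sin(t)*cos(t)/4) dt + ∫(2/(t - 5)) dt + ∫(4/(t - 4)) dt.
Step 3. Evaluate the standard form [assuming t > 4]: now 4*log(t - 4) + ∫((4*t + 18)/(t**2 - 9)) dt + ∫(-5*sin(t)*cos(t)/4) dt + ∫(2/(t - 5)) dt.
Step 4. Evaluate the standard form [assuming t > 5]: now 2*log(t - 5) + 4*log(t - 4) + ∫((4*t + 18)/(t**2 - 9)) dt + ∫(-5*sin(t)*cos(t)/4) dt.
Step 5. Decompose ∫((4*t + 18)/(t**2 - 9)) dt by partial fractions, (4*t + 18)/(t**2 - 9) = -1/(t + 3) + 5/(t - 3): now 2*log(t - 5) + 4*log(t - 4) + ∫(-5*sin(t)*cos(t)/4) dt + ∫(5/(t - 3)) dt + ∫(-1/(t + 3)) dt.
Step 6. Evaluate the standard form [assuming t > 3]: now 2*log(t - 5) + 4*log(t - 4) + 5*log(t - 3) + ∫(-5*sin(t)*cos(t)/4) dt + ∫(-1/(t + 3)) dt.
Step 7. Evaluate the standard form [assuming t > -3]: now 2*log(t - 5) + 4*log(t - 4) + 5*log(t - 3) - log(t + 3) + ∫(-5*sin(t)*cos(t)/4) dt.
Step 8. Substitute u = sin(t), turning ∫(-5*sin(t)*cos(t)/4) dt into ∫(-5*u/4) du: now 2*log(t - 5) + 4*log(t - 4) + 5*log(t - 3) - log(t + 3) + ∫(-5*u/4) du.
Step 9. Evaluate the standard form: now -5*u**2/8 + 2*log(t - 5) + 4*log(t - 4) + 5*log(t - 3) - log(t + 3).
Step 10. Substitute back u = sin(t): now 2*log(t - 5) + 4*log(t - 4) + 5*log(t - 3) - log(t + 3) - 5*sin(t)**2/8.
Answer: 2*log(t - 5) + 4*log(t - 4) + 5*log(t - 3) - log(t + 3) - 5*sin(t)**2/8.


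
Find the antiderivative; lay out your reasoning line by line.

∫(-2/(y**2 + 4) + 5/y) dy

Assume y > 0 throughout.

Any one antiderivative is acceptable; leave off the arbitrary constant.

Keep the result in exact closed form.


Step 1. Rewrite: now ∫(5/y) dy + ∫(-2/(y**2 + 4)) dy.
Step 2. Evaluate the standard form: now -atan(y/2) + ∫(5/y) dy.
Step 3. Evaluate the standard form [assuming y > 0]: now 5*log(y) - atan(y/2).
Answer: 5*log(y) - atan(y/2).


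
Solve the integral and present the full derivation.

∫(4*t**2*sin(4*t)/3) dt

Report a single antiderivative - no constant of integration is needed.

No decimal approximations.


Step 1. Integrate ∫(4*t**2*sin(4*t)/3) dt by parts with u = t**2, dv = (4*sin(4*t)/3) dt, so v = -cos(4*t)/3: now -t**2*cos(4*t)/3 + ∫(2*t*cos(4*t)/3) dt.
Step 2. Integrate ∫(2*t*cos(4*t)/3) dt by parts with u = t, dv = (2*cos(4*t)/3) dt, so v = sin(4*t)/6: now -t**2*cos(4*t)/3 + t*sin(4*t)/6 + ∫(-sin(4*t)/6) dt.
Step 3. Evaluate the standard form: now -t**2*cos(4*t)/3 + t*sin(4*t)/6 + cos(4*t)/24.
Answer: -t**2*cos(4*t)/3 + t*sin(4*t)/6 + cos(4*t)/24.


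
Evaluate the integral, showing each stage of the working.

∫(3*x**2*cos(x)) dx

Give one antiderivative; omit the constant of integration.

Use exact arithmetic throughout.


Step 1. Integrate ∫(3*x**2*cos(x)) dx by parts with u = x**2, dv = (3*cos(x)) dx, so v = 3*sin(x): now 3*x**2*sin(x) + ∫(-6*x*sin(x)) dx.
Step 2. Integrate ∫(-6*x*sin(x)) dx by parts with u = x, dv = (-6*sin(x)) dx, so v = 6*cos(x): now 3*x**2*sin(x) + 6*x*cos(x) + ∫(-6*cos(x)) dx.
Step 3. Evaluate the standard form: now 3*x**2*sin(x) + 6*x*cos(x) - 6*sin(x).
Answer: 3*x**2*sin(x) + 6*x*cos(x) - 6*sin(x).


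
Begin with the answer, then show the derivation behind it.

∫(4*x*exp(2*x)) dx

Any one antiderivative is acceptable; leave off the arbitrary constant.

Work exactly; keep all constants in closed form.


The answer is 2*x*exp(2*x) - exp(2*x).
Step 1. Integrate ∫(4*x*exp(2*x)) dx by parts with u = x, dv = (4*exp(2*x)) dx, so v = 2*exp(2*x): now 2*x*exp(2*x) + ∫(-2*exp(2*x)) dx.
Step 2. Evaluate the standard form: now 2*x*exp(2*x) - exp(2*x).
Answer: 2*x*exp(2*x) - exp(2*x).


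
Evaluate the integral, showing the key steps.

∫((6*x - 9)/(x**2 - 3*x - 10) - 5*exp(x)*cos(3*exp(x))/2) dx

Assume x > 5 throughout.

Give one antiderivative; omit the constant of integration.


Step 1. Rewrite: now ∫((6*x - 9)/(x**2 - 3*x - 10)) dx + ∫(-5*exp(x)*cos(3*exp(x))/2) dx.
Step 2. Decompose ∫((6*x - 9)/(x**2 - 3*x - 10)) dx by partial fractions, (6*x - 9)/(x**2 - 3*x - 10) = 3/(x + 2) + 3/(x - 5): now ∫(-5*exp(x)*cos(3*exp(x))/2) dx + ∫(3/(x - 5)) dx + ∫(3/(x + 2)) dx.
Step 3. Evaluate the standard form [assuming x > -2]: now 3*log(x + 2) + ∫(-5*exp(x)*cos(3*exp(x))/2) dx + ∫(3/(x - 5)) dx.
Step 4. Evaluate the standard form [assuming x > 5]: now 3*log(x - 5) + 3*log(x + 2) + ∫(-5*exp(x)*cos(3*exp(x))/2) dx.
Step 5. Substitute u = exp(x), turning ∫(-5*exp(x)*cos(3*exp(x))/2) dx into ∫(-5*cos(3*u)/2) du: now 3*log(x - 5) + 3*log(x + 2) + ∫(-5*cos(3*u)/2) du.
Step 6. Evaluate the standard form: now 3*log(x - 5) + 3*log(x + 2) - 5*sin(3*u)/6.
Step 7. Substitute back u = exp(x): now 3*log(x - 5) + 3*log(x + 2) - 5*sin(3*exp(x))/6.
Answer: 3*log(x - 5) + 3*log(x + 2) - 5*sin(3*exp(x))/6.


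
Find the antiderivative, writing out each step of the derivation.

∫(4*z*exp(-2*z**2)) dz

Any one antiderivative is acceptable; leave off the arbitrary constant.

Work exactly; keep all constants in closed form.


Step 1. Substitute u = z**2, turning ∫(4*z*exp(-2*z**2)) dz into ∫(2*exp(-2*u)) du: now ∫(2*exp(-2*u)) du.
Step 2. Evaluate the standard form: now -exp(-2*u).
Step 3. Substitute back u = z**2: now -exp(-2*z**2).
Answer: -exp(-2*z**2).


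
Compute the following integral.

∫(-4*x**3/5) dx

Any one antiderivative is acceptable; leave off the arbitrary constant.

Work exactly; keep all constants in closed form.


Answer: -x**4/5.


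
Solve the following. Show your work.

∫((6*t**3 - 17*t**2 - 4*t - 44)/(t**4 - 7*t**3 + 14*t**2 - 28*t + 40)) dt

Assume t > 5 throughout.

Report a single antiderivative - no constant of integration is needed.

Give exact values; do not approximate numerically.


Step 1. Decompose ∫((6*t**3 - 17*t**2 - 4*t - 44)/(t**4 - 7*t**3 + 14*t**2 - 28*t + 40)) dt by partial fractions, (6*t**3 - 17*t**2 - 4*t - 44)/(t**4 - 7*t**3 + 14*t**2 - 28*t + 40) = 4/(t**2 + 4) + 3/(t - 2) + 3/(t - 5): now ∫(3/(t - 5)) dt + ∫(3/(t - 2)) dt + ∫(4/(t**2 + 4)) dt.
Step 2. Evaluate the standard form [assuming t > 5]: now 3*log(t - 5) + ∫(3/(t - 2)) dt + ∫(4/(t**2 + 4)) dt.
Step 3. Evaluate the standard form [assuming t > 2]: now 3*log(t - 5) + 3*log(t - 2) + ∫(4/(t**2 + 4)) dt.
Step 4. Evaluate the standard form: now 3*log(t - 5) + 3*log(t - 2) + 2*atan(t/2).
Answer: 3*log(t - 5) + 3*log(t - 2) + 2*atan(t/2).


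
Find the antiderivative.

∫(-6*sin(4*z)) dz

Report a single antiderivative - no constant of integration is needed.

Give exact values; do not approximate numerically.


Answer: 3*cos(4*z)/2.


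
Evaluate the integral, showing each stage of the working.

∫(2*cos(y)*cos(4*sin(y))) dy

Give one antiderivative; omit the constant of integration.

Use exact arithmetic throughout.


Step 1. Substitute u = sin(y), turning ∫(2*cos(y)*cos(4*sin(y))) dy into ∫(2*cos(4*u)) du: now ∫(2*cos(4*u)) du.
Step 2. Evaluate the standard form: now sin(4*u)/2.
Step 3. Substitute back u = sin(y): now sin(4*sin(y))/2.
Answer: sin(4*sin(y))/2.


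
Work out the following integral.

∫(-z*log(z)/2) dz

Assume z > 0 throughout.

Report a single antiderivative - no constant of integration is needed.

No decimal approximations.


Answer: -z**2*log(z)/4 + z**2/8.


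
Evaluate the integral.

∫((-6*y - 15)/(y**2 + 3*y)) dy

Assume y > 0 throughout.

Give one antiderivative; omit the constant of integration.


Answer: -5*log(y) - log(y + 3).


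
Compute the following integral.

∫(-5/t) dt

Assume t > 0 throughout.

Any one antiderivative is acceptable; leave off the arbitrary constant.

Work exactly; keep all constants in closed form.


Answer: -5*log(t).


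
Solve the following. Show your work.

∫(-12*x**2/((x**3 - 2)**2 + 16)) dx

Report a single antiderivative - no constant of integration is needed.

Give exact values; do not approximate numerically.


Step 1. Substitute u = x**3 - 2, turning ∫(-12*x**2/((x**3 - 2)**2 + 16)) dx into ∫(-4/(u**2 + 16)) du: now ∫(-4/(u**2 + 16)) du.
Step 2. Evaluate the standard form: now -atan(u/4).
Step 3. Substitute back u = x**3 - 2: now -atan(x**3/4 - 1/2).
Answer: -atan(x**3/4 - 1/2).


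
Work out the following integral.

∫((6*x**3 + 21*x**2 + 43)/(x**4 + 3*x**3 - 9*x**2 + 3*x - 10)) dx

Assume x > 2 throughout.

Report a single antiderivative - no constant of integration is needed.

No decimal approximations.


Answer: 5*log(x - 2) + log(x + 5) - 2*atan(x).


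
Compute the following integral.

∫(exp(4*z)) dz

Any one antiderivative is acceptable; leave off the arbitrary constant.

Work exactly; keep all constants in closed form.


Answer: exp(4*z)/4.


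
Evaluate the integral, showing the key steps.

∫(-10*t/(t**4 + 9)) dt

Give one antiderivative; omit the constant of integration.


Step 1. Substitute u = t**2, turning ∫(-10*t/(t**4 + 9)) dt into ∫(-5/(u**2 + 9)) du: now ∫(-5/(u**2 + 9)) du.
Step 2. Evaluate the standard form: now -5*atan(u/3)/3.
Step 3. Substitute back u = t**2: now -5*atan(t**2/3)/3.
Answer: -5*atan(t**2/3)/3.


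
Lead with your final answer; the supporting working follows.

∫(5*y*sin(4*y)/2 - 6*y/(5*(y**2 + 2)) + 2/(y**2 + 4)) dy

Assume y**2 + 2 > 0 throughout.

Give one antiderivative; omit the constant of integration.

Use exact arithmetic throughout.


The answer is -5*y*cos(4*y)/8 - 3*log(y**2 + 2)/5 + 5*sin(4*y)/32 + atan(y/2).
Step 1. Rewrite: now ∫(-6*y/(5*(y**2 + 2))) dy + ∫(5*y*sin(4*y)/2) dy + ∫(2/(y**2 + 4)) dy.
Step 2. Evaluate the standard form: now atan(y/2) + ∫(-6*y/(5*(y**2 + 2))) dy + ∫(5*y*sin(4*y)/2) dy.
Step 3. Substitute u = y**2 + 2, turning ∫(-6*y/(5*(y**2 + 2))) dy into ∫(-3/(5*u)) du: now atan(y/2) + ∫(-3/(5*u)) du + ∫(5*y*sin(4*y)/2) dy.
Step 4. Evaluate the standard form [assuming u > 0]: now -3*log(u)/5 + atan(y/2) + ∫(5*y*sin(4*y)/2) dy.
Step 5. Substitute back u = y**2 + 2: now -3*log(y**2 + 2)/5 + atan(y/2) + ∫(5*y*sin(4*y)/2) dy.
Step 6. Integrate ∫(5*y*sin(4*y)/2) dy by parts with u = y, dv = (5*sin(4*y)/2) dy, so v = -5*cos(4*y)/8: now -5*y*cos(4*y)/8 - 3*log(y**2 + 2)/5 + atan(y/2) + ∫(5*cos(4*y)/8) dy.
Step 7. Evaluate the standard form: now -5*y*cos(4*y)/8 - 3*log(y**2 + 2)/5 + 5*sin(4*y)/32 + atan(y/2).
Answer: -5*y*cos(4*y)/8 - 3*log(y**2 + 2)/5 + 5*sin(4*y)/32 + atan(y/2).


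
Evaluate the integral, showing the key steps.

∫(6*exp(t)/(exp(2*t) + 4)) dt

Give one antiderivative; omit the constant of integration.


Step 1. Substitute u = exp(t), turning ∫(6*exp(t)/(exp(2*t) + 4)) dt into ∫(6/(u**2 + 4)) du: now ∫(6/(u**2 + 4)) du.
Step 2. Evaluate the standard form: now 3*atan(u/2).
Step 3. Substitute back u = exp(t): now 3*atan(exp(t)/2).
Answer: 3*atan(exp(t)/2).


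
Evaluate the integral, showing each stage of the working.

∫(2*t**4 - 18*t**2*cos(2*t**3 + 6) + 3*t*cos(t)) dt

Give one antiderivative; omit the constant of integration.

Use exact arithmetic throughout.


Step 1. Rewrite: now ∫(2*t**4) dt + ∫(3*t*cos(t)) dt + ∫(-18*t**2*cos(2*t**3 + 6)) dt.
Step 2. Substitute u = t**3 + 3, turning ∫(-18*t**2*cos(2*t**3 + 6)) dt into ∫(-6*cos(2*u)) du: now ∫(2*t**4) dt + ∫(3*t*cos(t)) dt + ∫(-6*cos(2*u)) du.
Step 3. Evaluate the standard form: now -3*sin(2*u) + ∫(2*t**4) dt + ∫(3*t*cos(t)) dt.
Step 4. Substitute back u = t**3 + 3: now -3*sin(2*t**3 + 6) + ∫(2*t**4) dt + ∫(3*t*cos(t)) dt.
Step 5. Evaluate the standard form: now 2*t**5/5 - 3*sin(2*t**3 + 6) + ∫(3*t*cos(t)) dt.
Step 6. Integrate ∫(3*t*cos(t)) dt by parts with u = t, dv = (3*cos(t)) dt, so v = 3*sin(t): now 2*t**5/5 + 3*t*sin(t) - 3*sin(2*t**3 + 6) + ∫(-3*sin(t)) dt.
Step 7. Evaluate the standard form: now 2*t**5/5 + 3*t*sin(t) - 3*sin(2*t**3 + 6) + 3*cos(t).
Answer: 2*t**5/5 + 3*t*sin(t) - 3*sin(2*t**3 + 6) + 3*cos(t).


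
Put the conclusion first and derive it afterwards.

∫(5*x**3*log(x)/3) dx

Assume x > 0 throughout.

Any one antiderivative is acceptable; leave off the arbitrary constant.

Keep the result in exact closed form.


The answer is 5*x**4*log(x)/12 - 5*x**4/48.
Step 1. Integrate ∫(5*x**3*log(x)/3) dx by parts with u = log(x), dv = (5*x**3/3) dx, so v = 5*x**4/12 [assuming x > 0]: now 5*x**4*log(x)/12 + ∫(-5*x**3/12) dx.
Step 2. Evaluate the standard form: now 5*x**4*log(x)/12 - 5*x**4/48.
Answer: 5*x**4*log(x)/12 - 5*x**4/48.


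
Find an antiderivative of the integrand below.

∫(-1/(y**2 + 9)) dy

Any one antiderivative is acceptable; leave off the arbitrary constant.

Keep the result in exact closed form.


Answer: -atan(y/3)/3.
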